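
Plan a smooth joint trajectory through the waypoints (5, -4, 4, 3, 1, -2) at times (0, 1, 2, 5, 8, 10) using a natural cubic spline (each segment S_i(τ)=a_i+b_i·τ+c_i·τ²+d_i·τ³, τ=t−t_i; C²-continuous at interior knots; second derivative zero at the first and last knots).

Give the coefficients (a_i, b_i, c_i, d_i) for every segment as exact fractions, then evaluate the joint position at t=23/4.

Δ: Δ0=-9, Δ1=8, Δ2=-1/3, Δ3=-2/3, Δ4=-3/2
row 1: diag=4, rhs=102; c'=1/4, d'=51/2
row 2: denom=8−1·1/4=31/4; d'=(-50−1·51/2)/(31/4)=-302/31
row 3: denom=12−3·12/31=336/31; d'=(-2−3·-302/31)/(336/31)=211/84
row 4: denom=10−3·31/112=1027/112; d'=(-5−3·211/84)/(1027/112)=-108/79
back: M4=-108/79
back: M3=211/84−31/112·-108/79=685/237
back: M2=-302/31−12/31·685/237=-858/79
back: M1=51/2−1/4·-858/79=2229/79
M: M0=0, M1=2229/79, M2=-858/79, M3=685/237, M4=-108/79, M5=0
seg 0: a=5, c=M0/2=0, d=(M1−M0)/(6·1)=743/158, b=Δ0−h0·(2M0+M1)/6=-2165/158
seg 1: a=-4, c=M1/2=2229/158, d=(M2−M1)/(6·1)=-1029/158, b=Δ1−h1·(2M1+M2)/6=32/79
seg 2: a=4, c=M2/2=-429/79, d=(M3−M2)/(6·3)=3259/4266, b=Δ2−h2·(2M2+M3)/6=1435/158
seg 3: a=3, c=M3/2=685/474, d=(M4−M3)/(6·3)=-1009/4266, b=Δ3−h3·(2M3+M4)/6=-227/79
seg 4: a=1, c=M4/2=-54/79, d=(M5−M4)/(6·2)=9/79, b=Δ4−h4·(2M4+M5)/6=-93/158
t_q=23/4 → seg 3, τ=3/4; S=3+-227/79·τ+685/474·τ²+-1009/4266·τ³=15755/10112

  seg 0: a=5 b=-2165/158 c=0 d=743/158
  seg 1: a=-4 b=32/79 c=2229/158 d=-1029/158
  seg 2: a=4 b=1435/158 c=-429/79 d=3259/4266
  seg 3: a=3 b=-227/79 c=685/474 d=-1009/4266
  seg 4: a=1 b=-93/158 c=-54/79 d=9/79
S(23/4) = 15755/10112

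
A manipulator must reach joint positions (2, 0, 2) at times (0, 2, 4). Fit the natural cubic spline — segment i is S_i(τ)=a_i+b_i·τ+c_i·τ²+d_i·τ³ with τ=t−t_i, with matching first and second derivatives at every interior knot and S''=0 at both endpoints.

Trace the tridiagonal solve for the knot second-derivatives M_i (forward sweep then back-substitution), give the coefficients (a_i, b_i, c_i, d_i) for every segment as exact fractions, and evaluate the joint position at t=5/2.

  seg 0: a=2 b=-3/2 c=0 d=1/8
  seg 1: a=0 b=0 c=3/4 d=-1/8
S(5/2) = 11/64

Δ: Δ0=-1, Δ1=1
row 1: diag=8, rhs=12; c'=1/4, d'=3/2
back: M1=3/2
M: M0=0, M1=3/2, M2=0
seg 0: a=2, c=M0/2=0, d=(M1−M0)/(6·2)=1/8, b=Δ0−h0·(2M0+M1)/6=-3/2
seg 1: a=0, c=M1/2=3/4, d=(M2−M1)/(6·2)=-1/8, b=Δ1−h1·(2M1+M2)/6=0
t_q=5/2 → seg 1, τ=1/2; S=0+0·τ+3/4·τ²+-1/8·τ³=11/64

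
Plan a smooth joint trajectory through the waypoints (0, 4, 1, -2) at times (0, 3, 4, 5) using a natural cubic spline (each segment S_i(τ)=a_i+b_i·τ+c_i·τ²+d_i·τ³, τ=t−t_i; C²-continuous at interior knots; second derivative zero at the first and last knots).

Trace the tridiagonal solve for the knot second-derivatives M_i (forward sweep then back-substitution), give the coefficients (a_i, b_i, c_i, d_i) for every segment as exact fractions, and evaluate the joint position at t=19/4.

  seg 0: a=0 b=280/93 c=0 d=-52/279
  seg 1: a=4 b=-188/93 c=-52/31 d=65/93
  seg 2: a=1 b=-305/93 c=13/31 d=-13/93
S(19/4) = -2545/1984

Δ: Δ0=4/3, Δ1=-3, Δ2=-3
row 1: diag=8, rhs=-26; c'=1/8, d'=-13/4
row 2: denom=4−1·1/8=31/8; d'=(0−1·-13/4)/(31/8)=26/31
back: M2=26/31
back: M1=-13/4−1/8·26/31=-104/31
M: M0=0, M1=-104/31, M2=26/31, M3=0
seg 0: a=0, c=M0/2=0, d=(M1−M0)/(6·3)=-52/279, b=Δ0−h0·(2M0+M1)/6=280/93
seg 1: a=4, c=M1/2=-52/31, d=(M2−M1)/(6·1)=65/93, b=Δ1−h1·(2M1+M2)/6=-188/93
seg 2: a=1, c=M2/2=13/31, d=(M3−M2)/(6·1)=-13/93, b=Δ2−h2·(2M2+M3)/6=-305/93
t_q=19/4 → seg 2, τ=3/4; S=1+-305/93·τ+13/31·τ²+-13/93·τ³=-2545/1984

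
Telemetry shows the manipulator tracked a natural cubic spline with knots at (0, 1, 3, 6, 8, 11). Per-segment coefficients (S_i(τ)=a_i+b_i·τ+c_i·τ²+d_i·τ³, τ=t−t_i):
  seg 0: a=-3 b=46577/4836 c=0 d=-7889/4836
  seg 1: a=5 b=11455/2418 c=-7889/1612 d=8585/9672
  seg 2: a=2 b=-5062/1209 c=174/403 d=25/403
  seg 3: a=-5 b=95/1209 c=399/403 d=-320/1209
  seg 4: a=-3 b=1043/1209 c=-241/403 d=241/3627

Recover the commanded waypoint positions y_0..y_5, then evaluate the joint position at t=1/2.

y_0=-3 y_1=5 y_2=2 y_3=-5 y_4=-3 y_5=-4
S(1/2) = 20785/12896

y_0 = S_0(0) = a_0 = -3
y_1 = S_1(0) = a_1 = 5
y_2 = S_2(0) = a_2 = 2
y_3 = S_3(0) = a_3 = -5
y_4 = S_4(0) = a_4 = -3
y_5 = S_4(3) = -4
t_q=1/2 is in segment 0 (τ=1/2); S_0(τ)=20785/12896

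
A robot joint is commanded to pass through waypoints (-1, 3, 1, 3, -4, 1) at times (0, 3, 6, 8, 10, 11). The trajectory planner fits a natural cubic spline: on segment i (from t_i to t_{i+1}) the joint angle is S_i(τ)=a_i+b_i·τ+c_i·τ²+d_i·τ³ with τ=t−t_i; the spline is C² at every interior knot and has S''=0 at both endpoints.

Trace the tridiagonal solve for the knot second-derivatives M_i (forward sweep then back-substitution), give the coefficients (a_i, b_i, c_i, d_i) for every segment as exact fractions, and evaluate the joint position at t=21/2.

  seg 0: a=-1 b=2519/1149 c=0 d=-329/3447
  seg 1: a=3 b=-442/1149 c=-329/383 d=293/1149
  seg 2: a=1 b=1547/1149 c=550/383 d=-1849/2298
  seg 3: a=3 b=-2947/1149 c=-1299/383 d=13439/9192
  seg 4: a=-4 b=3247/2298 c=8243/1532 d=-8243/4596
S(21/2) = -26627/12256

Δ: Δ0=4/3, Δ1=-2/3, Δ2=1, Δ3=-7/2, Δ4=5
row 1: diag=12, rhs=-12; c'=1/4, d'=-1
row 2: denom=10−3·1/4=37/4; d'=(10−3·-1)/(37/4)=52/37
row 3: denom=8−2·8/37=280/37; d'=(-27−2·52/37)/(280/37)=-1103/280
row 4: denom=6−2·37/140=383/70; d'=(51−2·-1103/280)/(383/70)=8243/766
back: M4=8243/766
back: M3=-1103/280−37/140·8243/766=-2598/383
back: M2=52/37−8/37·-2598/383=1100/383
back: M1=-1−1/4·1100/383=-658/383
M: M0=0, M1=-658/383, M2=1100/383, M3=-2598/383, M4=8243/766, M5=0
seg 0: a=-1, c=M0/2=0, d=(M1−M0)/(6·3)=-329/3447, b=Δ0−h0·(2M0+M1)/6=2519/1149
seg 1: a=3, c=M1/2=-329/383, d=(M2−M1)/(6·3)=293/1149, b=Δ1−h1·(2M1+M2)/6=-442/1149
seg 2: a=1, c=M2/2=550/383, d=(M3−M2)/(6·2)=-1849/2298, b=Δ2−h2·(2M2+M3)/6=1547/1149
seg 3: a=3, c=M3/2=-1299/383, d=(M4−M3)/(6·2)=13439/9192, b=Δ3−h3·(2M3+M4)/6=-2947/1149
seg 4: a=-4, c=M4/2=8243/1532, d=(M5−M4)/(6·1)=-8243/4596, b=Δ4−h4·(2M4+M5)/6=3247/2298
t_q=21/2 → seg 4, τ=1/2; S=-4+3247/2298·τ+8243/1532·τ²+-8243/4596·τ³=-26627/12256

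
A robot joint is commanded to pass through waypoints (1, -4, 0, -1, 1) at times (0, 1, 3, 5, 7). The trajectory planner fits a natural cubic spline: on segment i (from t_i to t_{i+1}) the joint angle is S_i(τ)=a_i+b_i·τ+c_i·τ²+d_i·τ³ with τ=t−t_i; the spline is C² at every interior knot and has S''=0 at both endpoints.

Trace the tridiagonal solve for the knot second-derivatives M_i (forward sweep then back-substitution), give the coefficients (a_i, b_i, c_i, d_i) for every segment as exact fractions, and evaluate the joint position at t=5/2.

Δ: Δ0=-5, Δ1=2, Δ2=-1/2, Δ3=1
row 1: diag=6, rhs=42; c'=1/3, d'=7
row 2: denom=8−2·1/3=22/3; d'=(-15−2·7)/(22/3)=-87/22
row 3: denom=8−2·3/11=82/11; d'=(9−2·-87/22)/(82/11)=93/41
back: M3=93/41
back: M2=-87/22−3/11·93/41=-375/82
back: M1=7−1/3·-375/82=699/82
M: M0=0, M1=699/82, M2=-375/82, M3=93/41, M4=0
seg 0: a=1, c=M0/2=0, d=(M1−M0)/(6·1)=233/164, b=Δ0−h0·(2M0+M1)/6=-1053/164
seg 1: a=-4, c=M1/2=699/164, d=(M2−M1)/(6·2)=-179/164, b=Δ1−h1·(2M1+M2)/6=-177/82
seg 2: a=0, c=M2/2=-375/164, d=(M3−M2)/(6·2)=187/328, b=Δ2−h2·(2M2+M3)/6=147/82
seg 3: a=-1, c=M3/2=93/82, d=(M4−M3)/(6·2)=-31/164, b=Δ3−h3·(2M3+M4)/6=-21/41
t_q=5/2 → seg 1, τ=3/2; S=-4+-177/82·τ+699/164·τ²+-179/164·τ³=-1747/1312

  seg 0: a=1 b=-1053/164 c=0 d=233/164
  seg 1: a=-4 b=-177/82 c=699/164 d=-179/164
  seg 2: a=0 b=147/82 c=-375/164 d=187/328
  seg 3: a=-1 b=-21/41 c=93/82 d=-31/164
S(5/2) = -1747/1312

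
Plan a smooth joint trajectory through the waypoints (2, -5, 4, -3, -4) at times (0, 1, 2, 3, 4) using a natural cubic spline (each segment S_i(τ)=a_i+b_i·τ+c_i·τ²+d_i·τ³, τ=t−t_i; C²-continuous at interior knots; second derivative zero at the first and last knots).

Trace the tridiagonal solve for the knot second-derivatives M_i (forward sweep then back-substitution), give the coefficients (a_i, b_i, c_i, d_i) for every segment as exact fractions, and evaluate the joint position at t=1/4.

Δ: Δ0=-7, Δ1=9, Δ2=-7, Δ3=-1
row 1: diag=4, rhs=96; c'=1/4, d'=24
row 2: denom=4−1·1/4=15/4; d'=(-96−1·24)/(15/4)=-32
row 3: denom=4−1·4/15=56/15; d'=(36−1·-32)/(56/15)=255/14
back: M3=255/14
back: M2=-32−4/15·255/14=-258/7
back: M1=24−1/4·-258/7=465/14
M: M0=0, M1=465/14, M2=-258/7, M3=255/14, M4=0
seg 0: a=2, c=M0/2=0, d=(M1−M0)/(6·1)=155/28, b=Δ0−h0·(2M0+M1)/6=-351/28
seg 1: a=-5, c=M1/2=465/28, d=(M2−M1)/(6·1)=-327/28, b=Δ1−h1·(2M1+M2)/6=57/14
seg 2: a=4, c=M2/2=-129/7, d=(M3−M2)/(6·1)=257/28, b=Δ2−h2·(2M2+M3)/6=9/4
seg 3: a=-3, c=M3/2=255/28, d=(M4−M3)/(6·1)=-85/28, b=Δ3−h3·(2M3+M4)/6=-99/14
t_q=1/4 → seg 0, τ=1/4; S=2+-351/28·τ+0·τ²+155/28·τ³=-1877/1792

  seg 0: a=2 b=-351/28 c=0 d=155/28
  seg 1: a=-5 b=57/14 c=465/28 d=-327/28
  seg 2: a=4 b=9/4 c=-129/7 d=257/28
  seg 3: a=-3 b=-99/14 c=255/28 d=-85/28
S(1/4) = -1877/1792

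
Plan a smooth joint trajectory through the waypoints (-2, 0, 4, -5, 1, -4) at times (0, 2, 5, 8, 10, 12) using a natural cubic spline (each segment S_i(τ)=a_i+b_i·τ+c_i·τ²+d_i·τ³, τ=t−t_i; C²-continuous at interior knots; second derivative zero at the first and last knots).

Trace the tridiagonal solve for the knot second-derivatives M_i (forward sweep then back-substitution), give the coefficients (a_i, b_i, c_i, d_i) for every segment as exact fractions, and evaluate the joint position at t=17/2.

Δ: Δ0=1, Δ1=4/3, Δ2=-3, Δ3=3, Δ4=-5/2
row 1: diag=10, rhs=2; c'=3/10, d'=1/5
row 2: denom=12−3·3/10=111/10; d'=(-26−3·1/5)/(111/10)=-266/111
row 3: denom=10−3·10/37=340/37; d'=(36−3·-266/111)/(340/37)=47/10
row 4: denom=8−2·37/170=643/85; d'=(-33−2·47/10)/(643/85)=-3604/643
back: M4=-3604/643
back: M3=47/10−37/170·-3604/643=7613/1286
back: M2=-266/111−10/37·7613/1286=-7709/1929
back: M1=1/5−3/10·-7709/1929=1799/1286
M: M0=0, M1=1799/1286, M2=-7709/1929, M3=7613/1286, M4=-3604/643, M5=0
seg 0: a=-2, c=M0/2=0, d=(M1−M0)/(6·2)=1799/15432, b=Δ0−h0·(2M0+M1)/6=2059/3858
seg 1: a=0, c=M1/2=1799/2572, d=(M2−M1)/(6·3)=-20815/69444, b=Δ1−h1·(2M1+M2)/6=3728/1929
seg 2: a=4, c=M2/2=-7709/3858, d=(M3−M2)/(6·3)=38257/69444, b=Δ2−h2·(2M2+M3)/6=-15151/7716
seg 3: a=-5, c=M3/2=7613/2572, d=(M4−M3)/(6·2)=-14821/15432, b=Δ3−h3·(2M3+M4)/6=1778/1929
seg 4: a=1, c=M4/2=-1802/643, d=(M5−M4)/(6·2)=901/1929, b=Δ4−h4·(2M4+M5)/6=4771/3858
t_q=17/2 → seg 3, τ=1/2; S=-5+1778/1929·τ+7613/2572·τ²+-14821/15432·τ³=-161283/41152

  seg 0: a=-2 b=2059/3858 c=0 d=1799/15432
  seg 1: a=0 b=3728/1929 c=1799/2572 d=-20815/69444
  seg 2: a=4 b=-15151/7716 c=-7709/3858 d=38257/69444
  seg 3: a=-5 b=1778/1929 c=7613/2572 d=-14821/15432
  seg 4: a=1 b=4771/3858 c=-1802/643 d=901/1929
S(17/2) = -161283/41152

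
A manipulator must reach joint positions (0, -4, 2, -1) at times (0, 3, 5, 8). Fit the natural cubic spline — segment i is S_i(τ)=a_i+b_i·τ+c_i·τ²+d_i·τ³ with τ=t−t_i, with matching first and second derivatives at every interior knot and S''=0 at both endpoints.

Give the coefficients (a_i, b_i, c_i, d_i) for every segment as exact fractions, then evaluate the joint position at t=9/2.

Δ: Δ0=-4/3, Δ1=3, Δ2=-1
row 1: diag=10, rhs=26; c'=1/5, d'=13/5
row 2: denom=10−2·1/5=48/5; d'=(-24−2·13/5)/(48/5)=-73/24
back: M2=-73/24
back: M1=13/5−1/5·-73/24=77/24
M: M0=0, M1=77/24, M2=-73/24, M3=0
seg 0: a=0, c=M0/2=0, d=(M1−M0)/(6·3)=77/432, b=Δ0−h0·(2M0+M1)/6=-47/16
seg 1: a=-4, c=M1/2=77/48, d=(M2−M1)/(6·2)=-25/48, b=Δ1−h1·(2M1+M2)/6=15/8
seg 2: a=2, c=M2/2=-73/48, d=(M3−M2)/(6·3)=73/432, b=Δ2−h2·(2M2+M3)/6=49/24
t_q=9/2 → seg 1, τ=3/2; S=-4+15/8·τ+77/48·τ²+-25/48·τ³=85/128

  seg 0: a=0 b=-47/16 c=0 d=77/432
  seg 1: a=-4 b=15/8 c=77/48 d=-25/48
  seg 2: a=2 b=49/24 c=-73/48 d=73/432
S(9/2) = 85/128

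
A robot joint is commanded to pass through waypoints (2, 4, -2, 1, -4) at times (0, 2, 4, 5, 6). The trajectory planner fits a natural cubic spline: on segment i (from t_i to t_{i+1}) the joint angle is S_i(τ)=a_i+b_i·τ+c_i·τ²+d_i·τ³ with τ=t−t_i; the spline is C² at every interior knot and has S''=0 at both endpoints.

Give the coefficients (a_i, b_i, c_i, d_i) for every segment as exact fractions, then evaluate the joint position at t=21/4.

Δ: Δ0=1, Δ1=-3, Δ2=3, Δ3=-5
row 1: diag=8, rhs=-24; c'=1/4, d'=-3
row 2: denom=6−2·1/4=11/2; d'=(36−2·-3)/(11/2)=84/11
row 3: denom=4−1·2/11=42/11; d'=(-48−1·84/11)/(42/11)=-102/7
back: M3=-102/7
back: M2=84/11−2/11·-102/7=72/7
back: M1=-3−1/4·72/7=-39/7
M: M0=0, M1=-39/7, M2=72/7, M3=-102/7, M4=0
seg 0: a=2, c=M0/2=0, d=(M1−M0)/(6·2)=-13/28, b=Δ0−h0·(2M0+M1)/6=20/7
seg 1: a=4, c=M1/2=-39/14, d=(M2−M1)/(6·2)=37/28, b=Δ1−h1·(2M1+M2)/6=-19/7
seg 2: a=-2, c=M2/2=36/7, d=(M3−M2)/(6·1)=-29/7, b=Δ2−h2·(2M2+M3)/6=2
seg 3: a=1, c=M3/2=-51/7, d=(M4−M3)/(6·1)=17/7, b=Δ3−h3·(2M3+M4)/6=-1/7
t_q=21/4 → seg 3, τ=1/4; S=1+-1/7·τ+-51/7·τ²+17/7·τ³=35/64

  seg 0: a=2 b=20/7 c=0 d=-13/28
  seg 1: a=4 b=-19/7 c=-39/14 d=37/28
  seg 2: a=-2 b=2 c=36/7 d=-29/7
  seg 3: a=1 b=-1/7 c=-51/7 d=17/7
S(21/4) = 35/64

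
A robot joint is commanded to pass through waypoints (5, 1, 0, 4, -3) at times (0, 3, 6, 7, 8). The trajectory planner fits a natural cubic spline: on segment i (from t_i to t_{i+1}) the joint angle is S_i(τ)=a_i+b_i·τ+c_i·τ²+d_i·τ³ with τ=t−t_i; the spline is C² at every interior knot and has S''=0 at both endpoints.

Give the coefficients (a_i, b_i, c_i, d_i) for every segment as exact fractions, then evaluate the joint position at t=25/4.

Δ: Δ0=-4/3, Δ1=-1/3, Δ2=4, Δ3=-7
row 1: diag=12, rhs=6; c'=1/4, d'=1/2
row 2: denom=8−3·1/4=29/4; d'=(26−3·1/2)/(29/4)=98/29
row 3: denom=4−1·4/29=112/29; d'=(-66−1·98/29)/(112/29)=-503/28
back: M3=-503/28
back: M2=98/29−4/29·-503/28=41/7
back: M1=1/2−1/4·41/7=-27/28
M: M0=0, M1=-27/28, M2=41/7, M3=-503/28, M4=0
seg 0: a=5, c=M0/2=0, d=(M1−M0)/(6·3)=-3/56, b=Δ0−h0·(2M0+M1)/6=-143/168
seg 1: a=1, c=M1/2=-27/56, d=(M2−M1)/(6·3)=191/504, b=Δ1−h1·(2M1+M2)/6=-193/84
seg 2: a=0, c=M2/2=41/14, d=(M3−M2)/(6·1)=-667/168, b=Δ2−h2·(2M2+M3)/6=121/24
seg 3: a=4, c=M3/2=-503/56, d=(M4−M3)/(6·1)=503/168, b=Δ3−h3·(2M3+M4)/6=-85/84
t_q=25/4 → seg 2, τ=1/4; S=0+121/24·τ+41/14·τ²+-667/168·τ³=4951/3584

  seg 0: a=5 b=-143/168 c=0 d=-3/56
  seg 1: a=1 b=-193/84 c=-27/56 d=191/504
  seg 2: a=0 b=121/24 c=41/14 d=-667/168
  seg 3: a=4 b=-85/84 c=-503/56 d=503/168
S(25/4) = 4951/3584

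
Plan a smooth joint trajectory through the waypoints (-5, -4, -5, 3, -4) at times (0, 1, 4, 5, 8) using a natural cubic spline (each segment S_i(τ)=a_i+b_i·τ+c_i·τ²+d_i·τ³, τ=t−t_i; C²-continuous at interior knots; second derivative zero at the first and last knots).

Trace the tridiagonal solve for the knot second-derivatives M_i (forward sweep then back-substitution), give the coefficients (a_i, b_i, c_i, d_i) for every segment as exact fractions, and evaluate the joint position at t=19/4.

Δ: Δ0=1, Δ1=-1/3, Δ2=8, Δ3=-7/3
row 1: diag=8, rhs=-8; c'=3/8, d'=-1
row 2: denom=8−3·3/8=55/8; d'=(50−3·-1)/(55/8)=424/55
row 3: denom=8−1·8/55=432/55; d'=(-62−1·424/55)/(432/55)=-71/8
back: M3=-71/8
back: M2=424/55−8/55·-71/8=9
back: M1=-1−3/8·9=-35/8
M: M0=0, M1=-35/8, M2=9, M3=-71/8, M4=0
seg 0: a=-5, c=M0/2=0, d=(M1−M0)/(6·1)=-35/48, b=Δ0−h0·(2M0+M1)/6=83/48
seg 1: a=-4, c=M1/2=-35/16, d=(M2−M1)/(6·3)=107/144, b=Δ1−h1·(2M1+M2)/6=-11/24
seg 2: a=-5, c=M2/2=9/2, d=(M3−M2)/(6·1)=-143/48, b=Δ2−h2·(2M2+M3)/6=311/48
seg 3: a=3, c=M3/2=-71/16, d=(M4−M3)/(6·3)=71/144, b=Δ3−h3·(2M3+M4)/6=157/24
t_q=19/4 → seg 2, τ=3/4; S=-5+311/48·τ+9/2·τ²+-143/48·τ³=1161/1024

  seg 0: a=-5 b=83/48 c=0 d=-35/48
  seg 1: a=-4 b=-11/24 c=-35/16 d=107/144
  seg 2: a=-5 b=311/48 c=9/2 d=-143/48
  seg 3: a=3 b=157/24 c=-71/16 d=71/144
S(19/4) = 1161/1024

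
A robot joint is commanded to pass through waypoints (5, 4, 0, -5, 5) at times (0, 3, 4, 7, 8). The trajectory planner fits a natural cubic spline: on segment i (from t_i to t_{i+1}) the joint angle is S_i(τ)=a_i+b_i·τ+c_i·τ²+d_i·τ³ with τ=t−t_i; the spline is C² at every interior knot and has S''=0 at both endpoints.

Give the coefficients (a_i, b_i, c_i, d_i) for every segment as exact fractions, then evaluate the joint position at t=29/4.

  seg 0: a=5 b=103/108 c=0 d=-139/972
  seg 1: a=4 b=-157/54 c=-139/108 d=7/36
  seg 2: a=0 b=-529/108 c=-19/27 d=577/972
  seg 3: a=-5 b=373/54 c=167/36 d=-167/108
S(29/4) = -6929/2304

Δ: Δ0=-1/3, Δ1=-4, Δ2=-5/3, Δ3=10
row 1: diag=8, rhs=-22; c'=1/8, d'=-11/4
row 2: denom=8−1·1/8=63/8; d'=(14−1·-11/4)/(63/8)=134/63
row 3: denom=8−3·8/21=48/7; d'=(70−3·134/63)/(48/7)=167/18
back: M3=167/18
back: M2=134/63−8/21·167/18=-38/27
back: M1=-11/4−1/8·-38/27=-139/54
M: M0=0, M1=-139/54, M2=-38/27, M3=167/18, M4=0
seg 0: a=5, c=M0/2=0, d=(M1−M0)/(6·3)=-139/972, b=Δ0−h0·(2M0+M1)/6=103/108
seg 1: a=4, c=M1/2=-139/108, d=(M2−M1)/(6·1)=7/36, b=Δ1−h1·(2M1+M2)/6=-157/54
seg 2: a=0, c=M2/2=-19/27, d=(M3−M2)/(6·3)=577/972, b=Δ2−h2·(2M2+M3)/6=-529/108
seg 3: a=-5, c=M3/2=167/36, d=(M4−M3)/(6·1)=-167/108, b=Δ3−h3·(2M3+M4)/6=373/54
t_q=29/4 → seg 3, τ=1/4; S=-5+373/54·τ+167/36·τ²+-167/108·τ³=-6929/2304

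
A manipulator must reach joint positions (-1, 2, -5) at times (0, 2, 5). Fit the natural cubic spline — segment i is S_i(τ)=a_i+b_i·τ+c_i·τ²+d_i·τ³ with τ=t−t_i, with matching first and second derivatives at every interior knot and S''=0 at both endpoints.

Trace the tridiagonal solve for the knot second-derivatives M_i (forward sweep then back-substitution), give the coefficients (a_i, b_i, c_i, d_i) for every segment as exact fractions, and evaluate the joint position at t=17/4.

Δ: Δ0=3/2, Δ1=-7/3
row 1: diag=10, rhs=-23; c'=3/10, d'=-23/10
back: M1=-23/10
M: M0=0, M1=-23/10, M2=0
seg 0: a=-1, c=M0/2=0, d=(M1−M0)/(6·2)=-23/120, b=Δ0−h0·(2M0+M1)/6=34/15
seg 1: a=2, c=M1/2=-23/20, d=(M2−M1)/(6·3)=23/180, b=Δ1−h1·(2M1+M2)/6=-1/30
t_q=17/4 → seg 1, τ=9/4; S=2+-1/30·τ+-23/20·τ²+23/180·τ³=-625/256

  seg 0: a=-1 b=34/15 c=0 d=-23/120
  seg 1: a=2 b=-1/30 c=-23/20 d=23/180
S(17/4) = -625/256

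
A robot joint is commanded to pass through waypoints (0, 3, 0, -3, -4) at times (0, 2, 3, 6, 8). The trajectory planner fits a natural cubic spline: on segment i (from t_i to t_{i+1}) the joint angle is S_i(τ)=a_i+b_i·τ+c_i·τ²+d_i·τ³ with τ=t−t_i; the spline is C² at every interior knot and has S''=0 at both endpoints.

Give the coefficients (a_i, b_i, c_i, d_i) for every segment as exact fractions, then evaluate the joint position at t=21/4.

Δ: Δ0=3/2, Δ1=-3, Δ2=-1, Δ3=-1/2
row 1: diag=6, rhs=-27; c'=1/6, d'=-9/2
row 2: denom=8−1·1/6=47/6; d'=(12−1·-9/2)/(47/6)=99/47
row 3: denom=10−3·18/47=416/47; d'=(3−3·99/47)/(416/47)=-3/8
back: M3=-3/8
back: M2=99/47−18/47·-3/8=9/4
back: M1=-9/2−1/6·9/4=-39/8
M: M0=0, M1=-39/8, M2=9/4, M3=-3/8, M4=0
seg 0: a=0, c=M0/2=0, d=(M1−M0)/(6·2)=-13/32, b=Δ0−h0·(2M0+M1)/6=25/8
seg 1: a=3, c=M1/2=-39/16, d=(M2−M1)/(6·1)=19/16, b=Δ1−h1·(2M1+M2)/6=-7/4
seg 2: a=0, c=M2/2=9/8, d=(M3−M2)/(6·3)=-7/48, b=Δ2−h2·(2M2+M3)/6=-49/16
seg 3: a=-3, c=M3/2=-3/16, d=(M4−M3)/(6·2)=1/32, b=Δ3−h3·(2M3+M4)/6=-1/4
t_q=21/4 → seg 2, τ=9/4; S=0+-49/16·τ+9/8·τ²+-7/48·τ³=-2925/1024

  seg 0: a=0 b=25/8 c=0 d=-13/32
  seg 1: a=3 b=-7/4 c=-39/16 d=19/16
  seg 2: a=0 b=-49/16 c=9/8 d=-7/48
  seg 3: a=-3 b=-1/4 c=-3/16 d=1/32
S(21/4) = -2925/1024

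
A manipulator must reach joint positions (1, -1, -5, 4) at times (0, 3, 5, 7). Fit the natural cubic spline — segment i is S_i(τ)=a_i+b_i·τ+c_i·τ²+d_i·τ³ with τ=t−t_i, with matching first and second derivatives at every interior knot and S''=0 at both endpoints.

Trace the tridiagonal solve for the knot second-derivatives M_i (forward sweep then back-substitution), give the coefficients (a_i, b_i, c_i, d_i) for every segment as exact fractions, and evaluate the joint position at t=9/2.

  seg 0: a=1 b=61/228 c=0 d=-71/684
  seg 1: a=-1 b=-289/114 c=-71/76 d=137/228
  seg 2: a=-5 b=107/114 c=203/76 d=-203/456
S(9/2) = -2965/608

Δ: Δ0=-2/3, Δ1=-2, Δ2=9/2
row 1: diag=10, rhs=-8; c'=1/5, d'=-4/5
row 2: denom=8−2·1/5=38/5; d'=(39−2·-4/5)/(38/5)=203/38
back: M2=203/38
back: M1=-4/5−1/5·203/38=-71/38
M: M0=0, M1=-71/38, M2=203/38, M3=0
seg 0: a=1, c=M0/2=0, d=(M1−M0)/(6·3)=-71/684, b=Δ0−h0·(2M0+M1)/6=61/228
seg 1: a=-1, c=M1/2=-71/76, d=(M2−M1)/(6·2)=137/228, b=Δ1−h1·(2M1+M2)/6=-289/114
seg 2: a=-5, c=M2/2=203/76, d=(M3−M2)/(6·2)=-203/456, b=Δ2−h2·(2M2+M3)/6=107/114
t_q=9/2 → seg 1, τ=3/2; S=-1+-289/114·τ+-71/76·τ²+137/228·τ³=-2965/608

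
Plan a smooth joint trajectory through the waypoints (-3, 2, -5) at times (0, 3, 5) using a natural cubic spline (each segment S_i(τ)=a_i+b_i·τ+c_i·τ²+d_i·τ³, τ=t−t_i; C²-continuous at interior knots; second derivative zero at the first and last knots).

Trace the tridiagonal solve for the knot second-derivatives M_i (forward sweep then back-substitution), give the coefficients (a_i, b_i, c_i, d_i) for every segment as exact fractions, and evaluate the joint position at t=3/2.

  seg 0: a=-3 b=193/60 c=0 d=-31/180
  seg 1: a=2 b=-43/30 c=-31/20 d=31/120
S(3/2) = 199/160

Δ: Δ0=5/3, Δ1=-7/2
row 1: diag=10, rhs=-31; c'=1/5, d'=-31/10
back: M1=-31/10
M: M0=0, M1=-31/10, M2=0
seg 0: a=-3, c=M0/2=0, d=(M1−M0)/(6·3)=-31/180, b=Δ0−h0·(2M0+M1)/6=193/60
seg 1: a=2, c=M1/2=-31/20, d=(M2−M1)/(6·2)=31/120, b=Δ1−h1·(2M1+M2)/6=-43/30
t_q=3/2 → seg 0, τ=3/2; S=-3+193/60·τ+0·τ²+-31/180·τ³=199/160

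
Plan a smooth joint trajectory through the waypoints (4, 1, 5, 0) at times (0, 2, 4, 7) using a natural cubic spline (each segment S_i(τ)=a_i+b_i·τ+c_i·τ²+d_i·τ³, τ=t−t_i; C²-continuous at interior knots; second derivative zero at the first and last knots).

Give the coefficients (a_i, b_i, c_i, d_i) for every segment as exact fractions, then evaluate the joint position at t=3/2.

Δ: Δ0=-3/2, Δ1=2, Δ2=-5/3
row 1: diag=8, rhs=21; c'=1/4, d'=21/8
row 2: denom=10−2·1/4=19/2; d'=(-22−2·21/8)/(19/2)=-109/38
back: M2=-109/38
back: M1=21/8−1/4·-109/38=127/38
M: M0=0, M1=127/38, M2=-109/38, M3=0
seg 0: a=4, c=M0/2=0, d=(M1−M0)/(6·2)=127/456, b=Δ0−h0·(2M0+M1)/6=-149/57
seg 1: a=1, c=M1/2=127/76, d=(M2−M1)/(6·2)=-59/114, b=Δ1−h1·(2M1+M2)/6=83/114
seg 2: a=5, c=M2/2=-109/76, d=(M3−M2)/(6·3)=109/684, b=Δ2−h2·(2M2+M3)/6=137/114
t_q=3/2 → seg 0, τ=3/2; S=4+-149/57·τ+0·τ²+127/456·τ³=1239/1216

  seg 0: a=4 b=-149/57 c=0 d=127/456
  seg 1: a=1 b=83/114 c=127/76 d=-59/114
  seg 2: a=5 b=137/114 c=-109/76 d=109/684
S(3/2) = 1239/1216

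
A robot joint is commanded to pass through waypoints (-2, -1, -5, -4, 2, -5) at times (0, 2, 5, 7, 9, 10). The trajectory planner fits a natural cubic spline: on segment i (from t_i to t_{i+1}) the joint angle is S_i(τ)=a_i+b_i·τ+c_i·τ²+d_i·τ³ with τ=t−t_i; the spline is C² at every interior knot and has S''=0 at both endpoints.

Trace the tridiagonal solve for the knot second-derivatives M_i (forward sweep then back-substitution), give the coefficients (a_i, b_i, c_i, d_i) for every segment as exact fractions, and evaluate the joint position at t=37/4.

Δ: Δ0=1/2, Δ1=-4/3, Δ2=1/2, Δ3=3, Δ4=-7
row 1: diag=10, rhs=-11; c'=3/10, d'=-11/10
row 2: denom=10−3·3/10=91/10; d'=(11−3·-11/10)/(91/10)=11/7
row 3: denom=8−2·20/91=688/91; d'=(15−2·11/7)/(688/91)=1079/688
row 4: denom=6−2·91/344=941/172; d'=(-60−2·1079/688)/(941/172)=-21719/1882
back: M4=-21719/1882
back: M3=1079/688−91/344·-21719/1882=8697/1882
back: M2=11/7−20/91·8697/1882=523/941
back: M1=-11/10−3/10·523/941=-1192/941
M: M0=0, M1=-1192/941, M2=523/941, M3=8697/1882, M4=-21719/1882, M5=0
seg 0: a=-2, c=M0/2=0, d=(M1−M0)/(6·2)=-298/2823, b=Δ0−h0·(2M0+M1)/6=5207/5646
seg 1: a=-1, c=M1/2=-596/941, d=(M2−M1)/(6·3)=1715/16938, b=Δ1−h1·(2M1+M2)/6=-1945/5646
seg 2: a=-5, c=M2/2=523/1882, d=(M3−M2)/(6·2)=7651/22584, b=Δ2−h2·(2M2+M3)/6=-3983/2823
seg 3: a=-4, c=M3/2=8697/3764, d=(M4−M3)/(6·2)=-3802/2823, b=Δ3−h3·(2M3+M4)/6=21263/5646
seg 4: a=2, c=M4/2=-21719/3764, d=(M5−M4)/(6·1)=21719/11292, b=Δ4−h4·(2M4+M5)/6=-17803/5646
t_q=37/4 → seg 4, τ=1/4; S=2+-17803/5646·τ+-21719/3764·τ²+21719/11292·τ³=212257/240896

  seg 0: a=-2 b=5207/5646 c=0 d=-298/2823
  seg 1: a=-1 b=-1945/5646 c=-596/941 d=1715/16938
  seg 2: a=-5 b=-3983/2823 c=523/1882 d=7651/22584
  seg 3: a=-4 b=21263/5646 c=8697/3764 d=-3802/2823
  seg 4: a=2 b=-17803/5646 c=-21719/3764 d=21719/11292
S(37/4) = 212257/240896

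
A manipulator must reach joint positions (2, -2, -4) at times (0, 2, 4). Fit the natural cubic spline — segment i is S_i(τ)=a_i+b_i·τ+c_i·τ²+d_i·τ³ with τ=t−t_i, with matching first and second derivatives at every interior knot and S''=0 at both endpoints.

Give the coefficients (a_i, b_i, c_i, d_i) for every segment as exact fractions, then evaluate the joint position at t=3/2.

  seg 0: a=2 b=-9/4 c=0 d=1/16
  seg 1: a=-2 b=-3/2 c=3/8 d=-1/16
S(3/2) = -149/128

Δ: Δ0=-2, Δ1=-1
row 1: diag=8, rhs=6; c'=1/4, d'=3/4
back: M1=3/4
M: M0=0, M1=3/4, M2=0
seg 0: a=2, c=M0/2=0, d=(M1−M0)/(6·2)=1/16, b=Δ0−h0·(2M0+M1)/6=-9/4
seg 1: a=-2, c=M1/2=3/8, d=(M2−M1)/(6·2)=-1/16, b=Δ1−h1·(2M1+M2)/6=-3/2
t_q=3/2 → seg 0, τ=3/2; S=2+-9/4·τ+0·τ²+1/16·τ³=-149/128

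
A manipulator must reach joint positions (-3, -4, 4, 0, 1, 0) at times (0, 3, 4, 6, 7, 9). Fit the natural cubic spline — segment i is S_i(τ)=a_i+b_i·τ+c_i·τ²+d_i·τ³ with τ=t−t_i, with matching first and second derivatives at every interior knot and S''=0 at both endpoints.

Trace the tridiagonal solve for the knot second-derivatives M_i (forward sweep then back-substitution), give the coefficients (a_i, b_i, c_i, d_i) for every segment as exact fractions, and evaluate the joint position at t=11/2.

Δ: Δ0=-1/3, Δ1=8, Δ2=-2, Δ3=1, Δ4=-1/2
row 1: diag=8, rhs=50; c'=1/8, d'=25/4
row 2: denom=6−1·1/8=47/8; d'=(-60−1·25/4)/(47/8)=-530/47
row 3: denom=6−2·16/47=250/47; d'=(18−2·-530/47)/(250/47)=953/125
row 4: denom=6−1·47/250=1453/250; d'=(-9−1·953/125)/(1453/250)=-4156/1453
back: M4=-4156/1453
back: M3=953/125−47/250·-4156/1453=11859/1453
back: M2=-530/47−16/47·11859/1453=-20422/1453
back: M1=25/4−1/8·-20422/1453=11634/1453
M: M0=0, M1=11634/1453, M2=-20422/1453, M3=11859/1453, M4=-4156/1453, M5=0
seg 0: a=-3, c=M0/2=0, d=(M1−M0)/(6·3)=1939/4359, b=Δ0−h0·(2M0+M1)/6=-18904/4359
seg 1: a=-4, c=M1/2=5817/1453, d=(M2−M1)/(6·1)=-16028/4359, b=Δ1−h1·(2M1+M2)/6=33449/4359
seg 2: a=4, c=M2/2=-10211/1453, d=(M3−M2)/(6·2)=32281/17436, b=Δ2−h2·(2M2+M3)/6=20267/4359
seg 3: a=0, c=M3/2=11859/2906, d=(M4−M3)/(6·1)=-16015/8718, b=Δ3−h3·(2M3+M4)/6=-5422/4359
seg 4: a=1, c=M4/2=-2078/1453, d=(M5−M4)/(6·2)=1039/4359, b=Δ4−h4·(2M4+M5)/6=12265/8718
t_q=11/2 → seg 2, τ=3/2; S=4+20267/4359·τ+-10211/1453·τ²+32281/17436·τ³=65593/46496

  seg 0: a=-3 b=-18904/4359 c=0 d=1939/4359
  seg 1: a=-4 b=33449/4359 c=5817/1453 d=-16028/4359
  seg 2: a=4 b=20267/4359 c=-10211/1453 d=32281/17436
  seg 3: a=0 b=-5422/4359 c=11859/2906 d=-16015/8718
  seg 4: a=1 b=12265/8718 c=-2078/1453 d=1039/4359
S(11/2) = 65593/46496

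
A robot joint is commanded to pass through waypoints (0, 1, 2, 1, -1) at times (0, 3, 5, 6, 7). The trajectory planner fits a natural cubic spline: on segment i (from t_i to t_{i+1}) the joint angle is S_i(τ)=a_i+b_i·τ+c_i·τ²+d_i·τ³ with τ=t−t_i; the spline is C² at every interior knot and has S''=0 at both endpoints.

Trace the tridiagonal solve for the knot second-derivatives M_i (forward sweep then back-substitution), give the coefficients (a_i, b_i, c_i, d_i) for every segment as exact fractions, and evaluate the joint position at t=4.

Δ: Δ0=1/3, Δ1=1/2, Δ2=-1, Δ3=-2
row 1: diag=10, rhs=1; c'=1/5, d'=1/10
row 2: denom=6−2·1/5=28/5; d'=(-9−2·1/10)/(28/5)=-23/14
row 3: denom=4−1·5/28=107/28; d'=(-6−1·-23/14)/(107/28)=-122/107
back: M3=-122/107
back: M2=-23/14−5/28·-122/107=-154/107
back: M1=1/10−1/5·-154/107=83/214
M: M0=0, M1=83/214, M2=-154/107, M3=-122/107, M4=0
seg 0: a=0, c=M0/2=0, d=(M1−M0)/(6·3)=83/3852, b=Δ0−h0·(2M0+M1)/6=179/1284
seg 1: a=1, c=M1/2=83/428, d=(M2−M1)/(6·2)=-391/2568, b=Δ1−h1·(2M1+M2)/6=463/642
seg 2: a=2, c=M2/2=-77/107, d=(M3−M2)/(6·1)=16/321, b=Δ2−h2·(2M2+M3)/6=-106/321
seg 3: a=1, c=M3/2=-61/107, d=(M4−M3)/(6·1)=61/321, b=Δ3−h3·(2M3+M4)/6=-520/321
t_q=4 → seg 1, τ=1; S=1+463/642·τ+83/428·τ²+-391/2568·τ³=1509/856

  seg 0: a=0 b=179/1284 c=0 d=83/3852
  seg 1: a=1 b=463/642 c=83/428 d=-391/2568
  seg 2: a=2 b=-106/321 c=-77/107 d=16/321
  seg 3: a=1 b=-520/321 c=-61/107 d=61/321
S(4) = 1509/856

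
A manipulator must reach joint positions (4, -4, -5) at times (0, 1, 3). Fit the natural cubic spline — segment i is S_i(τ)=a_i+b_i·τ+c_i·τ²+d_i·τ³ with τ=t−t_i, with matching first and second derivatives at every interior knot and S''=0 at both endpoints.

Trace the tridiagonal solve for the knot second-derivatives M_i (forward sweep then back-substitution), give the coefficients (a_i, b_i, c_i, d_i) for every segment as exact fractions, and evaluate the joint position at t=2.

Δ: Δ0=-8, Δ1=-1/2
row 1: diag=6, rhs=45; c'=1/3, d'=15/2
back: M1=15/2
M: M0=0, M1=15/2, M2=0
seg 0: a=4, c=M0/2=0, d=(M1−M0)/(6·1)=5/4, b=Δ0−h0·(2M0+M1)/6=-37/4
seg 1: a=-4, c=M1/2=15/4, d=(M2−M1)/(6·2)=-5/8, b=Δ1−h1·(2M1+M2)/6=-11/2
t_q=2 → seg 1, τ=1; S=-4+-11/2·τ+15/4·τ²+-5/8·τ³=-51/8

  seg 0: a=4 b=-37/4 c=0 d=5/4
  seg 1: a=-4 b=-11/2 c=15/4 d=-5/8
S(2) = -51/8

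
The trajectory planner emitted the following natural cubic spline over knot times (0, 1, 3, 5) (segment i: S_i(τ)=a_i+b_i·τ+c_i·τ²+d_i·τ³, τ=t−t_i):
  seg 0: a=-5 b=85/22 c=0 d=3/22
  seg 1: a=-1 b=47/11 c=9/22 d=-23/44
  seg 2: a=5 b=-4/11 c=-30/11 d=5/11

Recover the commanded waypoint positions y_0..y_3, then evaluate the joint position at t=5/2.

y_0=-5 y_1=-1 y_2=5 y_3=-3
S(5/2) = 1607/352

y_0 = S_0(0) = a_0 = -5
y_1 = S_1(0) = a_1 = -1
y_2 = S_2(0) = a_2 = 5
y_3 = S_2(2) = -3
t_q=5/2 is in segment 1 (τ=3/2); S_1(τ)=1607/352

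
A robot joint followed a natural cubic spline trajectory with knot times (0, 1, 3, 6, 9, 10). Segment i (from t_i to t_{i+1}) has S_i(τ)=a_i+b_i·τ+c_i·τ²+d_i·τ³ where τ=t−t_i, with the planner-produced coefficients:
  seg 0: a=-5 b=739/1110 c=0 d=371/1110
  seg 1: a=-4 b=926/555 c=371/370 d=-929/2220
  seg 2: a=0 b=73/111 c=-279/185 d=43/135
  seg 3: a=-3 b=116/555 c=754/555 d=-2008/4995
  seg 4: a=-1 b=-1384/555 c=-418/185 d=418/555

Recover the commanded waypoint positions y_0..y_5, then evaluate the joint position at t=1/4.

y_0 = S_0(0) = a_0 = -5
y_1 = S_1(0) = a_1 = -4
y_2 = S_2(0) = a_2 = 0
y_3 = S_3(0) = a_3 = -3
y_4 = S_4(0) = a_4 = -1
y_5 = S_4(1) = -5
t_q=1/4 is in segment 0 (τ=1/4); S_0(τ)=-22867/4736

y_0=-5 y_1=-4 y_2=0 y_3=-3 y_4=-1 y_5=-5
S(1/4) = -22867/4736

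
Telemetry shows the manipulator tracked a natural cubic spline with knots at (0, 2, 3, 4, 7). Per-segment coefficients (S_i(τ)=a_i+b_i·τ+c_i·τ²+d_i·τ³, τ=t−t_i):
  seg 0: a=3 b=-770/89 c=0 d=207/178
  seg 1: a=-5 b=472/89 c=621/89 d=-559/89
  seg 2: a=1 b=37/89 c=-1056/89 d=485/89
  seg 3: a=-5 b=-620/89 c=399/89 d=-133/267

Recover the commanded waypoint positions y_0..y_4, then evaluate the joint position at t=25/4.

y_0=3 y_1=-5 y_2=1 y_3=-5 y_4=1
S(25/4) = -20803/5696

y_0 = S_0(0) = a_0 = 3
y_1 = S_1(0) = a_1 = -5
y_2 = S_2(0) = a_2 = 1
y_3 = S_3(0) = a_3 = -5
y_4 = S_3(3) = 1
t_q=25/4 is in segment 3 (τ=9/4); S_3(τ)=-20803/5696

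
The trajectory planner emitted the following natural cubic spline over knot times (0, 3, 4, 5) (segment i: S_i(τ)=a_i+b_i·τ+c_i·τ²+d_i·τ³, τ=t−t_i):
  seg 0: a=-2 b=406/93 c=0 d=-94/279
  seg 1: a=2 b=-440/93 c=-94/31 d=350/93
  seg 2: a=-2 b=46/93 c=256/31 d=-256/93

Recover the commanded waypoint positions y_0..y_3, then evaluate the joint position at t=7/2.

y_0=-2 y_1=2 y_2=-2 y_3=4
S(7/2) = -81/124

y_0 = S_0(0) = a_0 = -2
y_1 = S_1(0) = a_1 = 2
y_2 = S_2(0) = a_2 = -2
y_3 = S_2(1) = 4
t_q=7/2 is in segment 1 (τ=1/2); S_1(τ)=-81/124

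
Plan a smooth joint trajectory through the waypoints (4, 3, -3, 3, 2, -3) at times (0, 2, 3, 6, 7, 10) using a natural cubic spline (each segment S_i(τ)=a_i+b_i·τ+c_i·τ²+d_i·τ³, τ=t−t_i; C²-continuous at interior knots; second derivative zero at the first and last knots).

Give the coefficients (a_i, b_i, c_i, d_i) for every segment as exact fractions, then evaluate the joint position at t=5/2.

  seg 0: a=4 b=9271/5058 c=0 d=-1475/2529
  seg 1: a=3 b=-26129/5058 c=-2950/843 d=13481/5058
  seg 2: a=-3 b=-10543/2529 c=2527/562 d=-37027/45522
  seg 3: a=3 b=4291/5058 c=-7142/2529 d=1645/1686
  seg 4: a=2 b=-4736/2529 c=521/5058 d=-521/45522
S(5/2) = -1681/13488

Δ: Δ0=-1/2, Δ1=-6, Δ2=2, Δ3=-1, Δ4=-5/3
row 1: diag=6, rhs=-33; c'=1/6, d'=-11/2
row 2: denom=8−1·1/6=47/6; d'=(48−1·-11/2)/(47/6)=321/47
row 3: denom=8−3·18/47=322/47; d'=(-18−3·321/47)/(322/47)=-1809/322
row 4: denom=8−1·47/322=2529/322; d'=(-4−1·-1809/322)/(2529/322)=521/2529
back: M4=521/2529
back: M3=-1809/322−47/322·521/2529=-14284/2529
back: M2=321/47−18/47·-14284/2529=2527/281
back: M1=-11/2−1/6·2527/281=-5900/843
M: M0=0, M1=-5900/843, M2=2527/281, M3=-14284/2529, M4=521/2529, M5=0
seg 0: a=4, c=M0/2=0, d=(M1−M0)/(6·2)=-1475/2529, b=Δ0−h0·(2M0+M1)/6=9271/5058
seg 1: a=3, c=M1/2=-2950/843, d=(M2−M1)/(6·1)=13481/5058, b=Δ1−h1·(2M1+M2)/6=-26129/5058
seg 2: a=-3, c=M2/2=2527/562, d=(M3−M2)/(6·3)=-37027/45522, b=Δ2−h2·(2M2+M3)/6=-10543/2529
seg 3: a=3, c=M3/2=-7142/2529, d=(M4−M3)/(6·1)=1645/1686, b=Δ3−h3·(2M3+M4)/6=4291/5058
seg 4: a=2, c=M4/2=521/5058, d=(M5−M4)/(6·3)=-521/45522, b=Δ4−h4·(2M4+M5)/6=-4736/2529
t_q=5/2 → seg 1, τ=1/2; S=3+-26129/5058·τ+-2950/843·τ²+13481/5058·τ³=-1681/13488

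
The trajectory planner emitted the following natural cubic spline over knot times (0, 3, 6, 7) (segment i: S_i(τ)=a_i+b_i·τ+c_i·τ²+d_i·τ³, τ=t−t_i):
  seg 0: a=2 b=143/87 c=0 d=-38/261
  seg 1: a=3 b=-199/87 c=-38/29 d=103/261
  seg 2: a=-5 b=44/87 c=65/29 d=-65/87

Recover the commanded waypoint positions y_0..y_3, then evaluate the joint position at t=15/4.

y_0=2 y_1=3 y_2=-5 y_3=-3
S(15/4) = 1325/1856

y_0 = S_0(0) = a_0 = 2
y_1 = S_1(0) = a_1 = 3
y_2 = S_2(0) = a_2 = -5
y_3 = S_2(1) = -3
t_q=15/4 is in segment 1 (τ=3/4); S_1(τ)=1325/1856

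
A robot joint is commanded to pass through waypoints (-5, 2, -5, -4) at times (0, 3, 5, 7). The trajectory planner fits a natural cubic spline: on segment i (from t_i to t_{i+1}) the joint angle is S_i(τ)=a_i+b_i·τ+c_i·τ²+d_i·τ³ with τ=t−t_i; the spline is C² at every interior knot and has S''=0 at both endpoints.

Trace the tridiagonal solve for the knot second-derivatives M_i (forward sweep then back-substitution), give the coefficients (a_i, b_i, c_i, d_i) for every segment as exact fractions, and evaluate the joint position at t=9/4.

Δ: Δ0=7/3, Δ1=-7/2, Δ2=1/2
row 1: diag=10, rhs=-35; c'=1/5, d'=-7/2
row 2: denom=8−2·1/5=38/5; d'=(24−2·-7/2)/(38/5)=155/38
back: M2=155/38
back: M1=-7/2−1/5·155/38=-82/19
M: M0=0, M1=-82/19, M2=155/38, M3=0
seg 0: a=-5, c=M0/2=0, d=(M1−M0)/(6·3)=-41/171, b=Δ0−h0·(2M0+M1)/6=256/57
seg 1: a=2, c=M1/2=-41/19, d=(M2−M1)/(6·2)=319/456, b=Δ1−h1·(2M1+M2)/6=-113/57
seg 2: a=-5, c=M2/2=155/76, d=(M3−M2)/(6·2)=-155/456, b=Δ2−h2·(2M2+M3)/6=-253/114
t_q=9/4 → seg 0, τ=9/4; S=-5+256/57·τ+0·τ²+-41/171·τ³=2887/1216

  seg 0: a=-5 b=256/57 c=0 d=-41/171
  seg 1: a=2 b=-113/57 c=-41/19 d=319/456
  seg 2: a=-5 b=-253/114 c=155/76 d=-155/456
S(9/4) = 2887/1216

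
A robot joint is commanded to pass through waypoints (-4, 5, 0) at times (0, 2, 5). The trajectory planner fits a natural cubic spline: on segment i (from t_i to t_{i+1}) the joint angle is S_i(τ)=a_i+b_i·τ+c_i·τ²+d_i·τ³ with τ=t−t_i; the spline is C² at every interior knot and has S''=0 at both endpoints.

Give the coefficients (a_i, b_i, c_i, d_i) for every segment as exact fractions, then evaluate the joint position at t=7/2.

  seg 0: a=-4 b=86/15 c=0 d=-37/120
  seg 1: a=5 b=61/30 c=-37/20 d=37/180
S(7/2) = 733/160

Δ: Δ0=9/2, Δ1=-5/3
row 1: diag=10, rhs=-37; c'=3/10, d'=-37/10
back: M1=-37/10
M: M0=0, M1=-37/10, M2=0
seg 0: a=-4, c=M0/2=0, d=(M1−M0)/(6·2)=-37/120, b=Δ0−h0·(2M0+M1)/6=86/15
seg 1: a=5, c=M1/2=-37/20, d=(M2−M1)/(6·3)=37/180, b=Δ1−h1·(2M1+M2)/6=61/30
t_q=7/2 → seg 1, τ=3/2; S=5+61/30·τ+-37/20·τ²+37/180·τ³=733/160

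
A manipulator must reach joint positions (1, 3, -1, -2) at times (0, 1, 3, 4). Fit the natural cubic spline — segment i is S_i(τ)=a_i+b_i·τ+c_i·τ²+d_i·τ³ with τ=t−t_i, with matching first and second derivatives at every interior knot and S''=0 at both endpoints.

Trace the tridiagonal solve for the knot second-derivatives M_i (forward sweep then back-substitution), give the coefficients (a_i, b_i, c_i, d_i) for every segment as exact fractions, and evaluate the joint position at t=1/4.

Δ: Δ0=2, Δ1=-2, Δ2=-1
row 1: diag=6, rhs=-24; c'=1/3, d'=-4
row 2: denom=6−2·1/3=16/3; d'=(6−2·-4)/(16/3)=21/8
back: M2=21/8
back: M1=-4−1/3·21/8=-39/8
M: M0=0, M1=-39/8, M2=21/8, M3=0
seg 0: a=1, c=M0/2=0, d=(M1−M0)/(6·1)=-13/16, b=Δ0−h0·(2M0+M1)/6=45/16
seg 1: a=3, c=M1/2=-39/16, d=(M2−M1)/(6·2)=5/8, b=Δ1−h1·(2M1+M2)/6=3/8
seg 2: a=-1, c=M2/2=21/16, d=(M3−M2)/(6·1)=-7/16, b=Δ2−h2·(2M2+M3)/6=-15/8
t_q=1/4 → seg 0, τ=1/4; S=1+45/16·τ+0·τ²+-13/16·τ³=1731/1024

  seg 0: a=1 b=45/16 c=0 d=-13/16
  seg 1: a=3 b=3/8 c=-39/16 d=5/8
  seg 2: a=-1 b=-15/8 c=21/16 d=-7/16
S(1/4) = 1731/1024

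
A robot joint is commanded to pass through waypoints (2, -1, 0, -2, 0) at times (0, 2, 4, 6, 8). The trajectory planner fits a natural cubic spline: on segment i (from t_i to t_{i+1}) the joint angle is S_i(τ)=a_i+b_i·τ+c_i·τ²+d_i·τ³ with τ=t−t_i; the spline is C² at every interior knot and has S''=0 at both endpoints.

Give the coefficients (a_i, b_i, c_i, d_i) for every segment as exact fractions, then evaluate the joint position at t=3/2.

  seg 0: a=2 b=-61/28 c=0 d=19/112
  seg 1: a=-1 b=-1/7 c=57/56 d=-39/112
  seg 2: a=0 b=-1/4 c=-15/14 d=39/112
  seg 3: a=-2 b=-5/14 c=57/56 d=-19/112
S(3/2) = -89/128

Δ: Δ0=-3/2, Δ1=1/2, Δ2=-1, Δ3=1
row 1: diag=8, rhs=12; c'=1/4, d'=3/2
row 2: denom=8−2·1/4=15/2; d'=(-9−2·3/2)/(15/2)=-8/5
row 3: denom=8−2·4/15=112/15; d'=(12−2·-8/5)/(112/15)=57/28
back: M3=57/28
back: M2=-8/5−4/15·57/28=-15/7
back: M1=3/2−1/4·-15/7=57/28
M: M0=0, M1=57/28, M2=-15/7, M3=57/28, M4=0
seg 0: a=2, c=M0/2=0, d=(M1−M0)/(6·2)=19/112, b=Δ0−h0·(2M0+M1)/6=-61/28
seg 1: a=-1, c=M1/2=57/56, d=(M2−M1)/(6·2)=-39/112, b=Δ1−h1·(2M1+M2)/6=-1/7
seg 2: a=0, c=M2/2=-15/14, d=(M3−M2)/(6·2)=39/112, b=Δ2−h2·(2M2+M3)/6=-1/4
seg 3: a=-2, c=M3/2=57/56, d=(M4−M3)/(6·2)=-19/112, b=Δ3−h3·(2M3+M4)/6=-5/14
t_q=3/2 → seg 0, τ=3/2; S=2+-61/28·τ+0·τ²+19/112·τ³=-89/128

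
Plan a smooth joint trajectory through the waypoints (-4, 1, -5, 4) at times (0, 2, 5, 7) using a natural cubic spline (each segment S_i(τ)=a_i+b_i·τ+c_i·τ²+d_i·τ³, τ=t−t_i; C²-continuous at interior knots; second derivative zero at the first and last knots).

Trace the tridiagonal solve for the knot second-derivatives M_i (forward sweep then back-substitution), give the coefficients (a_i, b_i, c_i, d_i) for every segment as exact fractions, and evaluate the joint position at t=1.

Δ: Δ0=5/2, Δ1=-2, Δ2=9/2
row 1: diag=10, rhs=-27; c'=3/10, d'=-27/10
row 2: denom=10−3·3/10=91/10; d'=(39−3·-27/10)/(91/10)=471/91
back: M2=471/91
back: M1=-27/10−3/10·471/91=-387/91
M: M0=0, M1=-387/91, M2=471/91, M3=0
seg 0: a=-4, c=M0/2=0, d=(M1−M0)/(6·2)=-129/364, b=Δ0−h0·(2M0+M1)/6=713/182
seg 1: a=1, c=M1/2=-387/182, d=(M2−M1)/(6·3)=11/21, b=Δ1−h1·(2M1+M2)/6=-61/182
seg 2: a=-5, c=M2/2=471/182, d=(M3−M2)/(6·2)=-157/364, b=Δ2−h2·(2M2+M3)/6=191/182
t_q=1 → seg 0, τ=1; S=-4+713/182·τ+0·τ²+-129/364·τ³=-159/364

  seg 0: a=-4 b=713/182 c=0 d=-129/364
  seg 1: a=1 b=-61/182 c=-387/182 d=11/21
  seg 2: a=-5 b=191/182 c=471/182 d=-157/364
S(1) = -159/364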